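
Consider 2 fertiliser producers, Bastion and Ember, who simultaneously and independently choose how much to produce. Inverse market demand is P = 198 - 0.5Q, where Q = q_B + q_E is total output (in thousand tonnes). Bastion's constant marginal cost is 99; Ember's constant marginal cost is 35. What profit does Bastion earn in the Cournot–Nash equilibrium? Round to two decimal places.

272.22

Bastion's profit: π_B = (198 - 0.5Q)q_B - (99q_B). Setting ∂π_B/∂q_B = 0: 99 - q_B - (1/2)(q_E) = 0.
Ember's profit: π_E = (198 - 0.5Q)q_E - (35q_E). Setting ∂π_E/∂q_E = 0: 163 - q_E - (1/2)(q_B) = 0.
So q_B = (99 - (1/2)q_E) and q_E = (163 - (1/2)q_B).
Solving the pair: q_B = 70/3, q_E = 454/3.
Price P = 198 - (1/2)·(524/3) = 332/3.
Bastion's profit: (332/3 - 99)·(70/3) = 272.2222.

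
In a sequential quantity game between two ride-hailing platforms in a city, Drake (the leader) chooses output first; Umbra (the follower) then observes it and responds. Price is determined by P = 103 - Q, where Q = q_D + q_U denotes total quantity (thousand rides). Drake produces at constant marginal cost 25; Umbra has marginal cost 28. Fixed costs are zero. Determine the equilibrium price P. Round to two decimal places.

45.25

The follower Umbra best-responds to any q_D: π_U = (103 - Q)q_U - 28q_U.
Follower FOC: 75 - q_D - 2q_U = 0, so q_U(q_D) = (75 - q_D)/2.
The leader anticipates this reaction. Substituting into P = 103 - Q gives P = 131/2 - (1/2)q_D, so π_D = (131/2 - (1/2)q_D)q_D - 25q_D.
The leader's first-order condition 81/2 - q_D = 0 yields q_D = 81/2.
Then q_U = (75 - 81/2)/2 = 69/4.
Total output Q = 231/4, so price P = 103 - 231/4 = 181/4.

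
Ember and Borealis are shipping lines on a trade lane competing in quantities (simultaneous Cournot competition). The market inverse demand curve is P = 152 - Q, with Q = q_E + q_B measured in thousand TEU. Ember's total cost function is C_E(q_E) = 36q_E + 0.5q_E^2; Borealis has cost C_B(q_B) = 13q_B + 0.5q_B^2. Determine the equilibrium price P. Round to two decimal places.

88.25

Ember's profit: π_E = (152 - Q)q_E - (36q_E + (1/2)q_E²). Setting ∂π_E/∂q_E = 0: 116 - 3q_E - (q_B) = 0.
Borealis's profit: π_B = (152 - Q)q_B - (13q_B + (1/2)q_B²). Setting ∂π_B/∂q_B = 0: 139 - 3q_B - (q_E) = 0.
Best responses: q_E = (116 - q_B)/3, q_B = (139 - q_E)/3.
Substituting one into the other gives q_E = 209/8 and q_B = 301/8.
Total output Q = 255/4, so price P = 152 - 255/4 = 353/4.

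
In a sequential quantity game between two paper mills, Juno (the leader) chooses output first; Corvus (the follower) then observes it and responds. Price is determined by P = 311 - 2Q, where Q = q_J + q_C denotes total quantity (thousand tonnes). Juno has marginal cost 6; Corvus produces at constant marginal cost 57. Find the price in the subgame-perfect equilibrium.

Solve by backward induction. Given q_J, the follower Corvus maximises π_C = (311 - 2q_J - 2q_C)q_C - 57q_C.
Follower FOC: 254 - 2q_J - 4q_C = 0, so q_C(q_J) = (254 - 2q_J)/4.
The leader anticipates this reaction. Substituting into P = 311 - 2Q gives P = 184 - q_J, so π_J = (184 - q_J)q_J - 6q_J.
Maximising: ∂π_J/∂q_J = 178 - 2q_J = 0, giving q_J = 89.
Then q_C = (254 - 2·89)/4 = 19.
Total output Q = 108, so price P = 311 - 2·108 = 95.

95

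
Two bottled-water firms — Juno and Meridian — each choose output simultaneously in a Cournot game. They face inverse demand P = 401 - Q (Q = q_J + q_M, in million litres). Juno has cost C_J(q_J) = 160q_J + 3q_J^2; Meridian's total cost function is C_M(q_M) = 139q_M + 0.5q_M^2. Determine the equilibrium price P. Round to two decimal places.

300.30

Juno's profit: π_J = (401 - Q)q_J - (160q_J + 3q_J²). Setting ∂π_J/∂q_J = 0: 241 - 8q_J - (q_M) = 0.
Meridian's first-order condition: 262 - 3q_M - (q_J) = 0.
Best responses: q_J = (241 - q_M)/8, q_M = (262 - q_J)/3.
Solving the pair: q_J = 461/23, q_M = 1855/23.
Total output Q = 100.6957, so price P = 401 - 100.6957 = 300.3043.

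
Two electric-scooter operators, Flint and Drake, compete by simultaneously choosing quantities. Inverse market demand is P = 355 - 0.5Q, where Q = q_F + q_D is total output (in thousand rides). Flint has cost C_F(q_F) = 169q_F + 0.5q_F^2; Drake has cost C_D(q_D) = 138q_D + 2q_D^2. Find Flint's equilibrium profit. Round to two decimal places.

Flint's profit: π_F = (355 - 0.5Q)q_F - (169q_F + (1/2)q_F²). Setting ∂π_F/∂q_F = 0: 186 - 2q_F - (1/2)(q_D) = 0.
Drake's profit: π_D = (355 - 0.5Q)q_D - (138q_D + 2q_D²). Setting ∂π_D/∂q_D = 0: 217 - 5q_D - (1/2)(q_F) = 0.
Best responses: q_F = (186 - (1/2)q_D)/2, q_D = (217 - (1/2)q_F)/5.
Solving the pair: q_F = 84.2564, q_D = 1364/39.
Price P = 355 - (1/2)·(1550/13) = 295.3846.
Flint's profit: 295.3846·84.2564 - 169·84.2564 - (1/2)·84.2564² = 7099.1427.

7099.14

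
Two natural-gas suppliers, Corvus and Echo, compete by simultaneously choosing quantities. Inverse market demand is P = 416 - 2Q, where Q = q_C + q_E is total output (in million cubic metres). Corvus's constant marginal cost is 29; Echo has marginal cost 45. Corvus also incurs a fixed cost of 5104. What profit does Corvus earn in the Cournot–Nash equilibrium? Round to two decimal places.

Corvus's profit: π_C = (416 - 2Q)q_C - (29q_C). Setting ∂π_C/∂q_C = 0: 387 - 4q_C - 2(q_E) = 0.
Echo's first-order condition: 371 - 4q_E - 2(q_C) = 0.
Best responses: q_C = (387 - 2q_E)/4, q_E = (371 - 2q_C)/4.
Substituting one into the other gives q_C = 403/6 and q_E = 355/6.
Price P = 416 - 2·(379/3) = 490/3.
Corvus's profit: (490/3 - 29)·(403/6) - 5104 = 3918.7222.

3918.72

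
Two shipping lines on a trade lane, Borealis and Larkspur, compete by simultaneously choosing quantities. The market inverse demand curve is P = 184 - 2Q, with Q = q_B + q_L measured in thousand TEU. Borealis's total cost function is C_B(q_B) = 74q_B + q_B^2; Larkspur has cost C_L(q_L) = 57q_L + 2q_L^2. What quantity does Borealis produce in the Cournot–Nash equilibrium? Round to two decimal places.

14.23

Borealis's profit: π_B = (184 - 2Q)q_B - (74q_B + q_B²). Setting ∂π_B/∂q_B = 0: 110 - 6q_B - 2(q_L) = 0.
Larkspur's profit: π_L = (184 - 2Q)q_L - (57q_L + 2q_L²). Setting ∂π_L/∂q_L = 0: 127 - 8q_L - 2(q_B) = 0.
Best responses: q_B = (110 - 2q_L)/6, q_L = (127 - 2q_B)/8.
Substituting one into the other gives q_B = 313/22 and q_L = 271/22.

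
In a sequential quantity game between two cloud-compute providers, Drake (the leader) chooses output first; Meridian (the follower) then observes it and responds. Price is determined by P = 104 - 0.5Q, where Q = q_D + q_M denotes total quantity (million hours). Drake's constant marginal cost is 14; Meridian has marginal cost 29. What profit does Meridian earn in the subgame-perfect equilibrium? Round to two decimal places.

The follower Meridian best-responds to any q_D: π_M = (104 - 0.5Q)q_M - 29q_M.
∂π_M/∂q_M = 75 - (1/2)q_D - q_M = 0 gives the reaction function q_M = (75 - (1/2)q_D).
Drake substitutes q_M(q_D) into its own profit: π_D = q_D(104 - (1/2)q_D - (75 - (1/2)q_D)/2) - 14q_D = (133/2 - (1/4)q_D)q_D - 14q_D.
Leader FOC: 105/2 - (1/2)q_D = 0, so q_D = 105.
Then q_M = (75 - (1/2)·105) = 45/2.
Price P = 104 - (1/2)·(255/2) = 161/4.
Meridian's profit: (161/4 - 29)·(45/2) = 253.1250.

253.13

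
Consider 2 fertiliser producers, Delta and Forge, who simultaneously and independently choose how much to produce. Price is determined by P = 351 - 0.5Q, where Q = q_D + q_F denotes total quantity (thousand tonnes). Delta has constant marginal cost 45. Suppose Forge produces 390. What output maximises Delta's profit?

With the rival's output fixed at 390, Delta's profit is π_D = (351 - (1/2)·390 - (1/2)q_D)q_D - (45q_D) = (156 - (1/2)q_D)q_D - (45q_D).
∂π_D/∂q_D = 111 - q_D = 0, so q_D = 111.

111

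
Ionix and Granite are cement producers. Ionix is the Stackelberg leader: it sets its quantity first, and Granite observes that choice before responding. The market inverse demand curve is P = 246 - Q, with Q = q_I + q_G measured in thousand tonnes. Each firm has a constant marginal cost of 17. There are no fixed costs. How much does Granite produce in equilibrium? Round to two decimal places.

Solve by backward induction. Given q_I, the follower Granite maximises π_G = (246 - q_I - q_G)q_G - 17q_G.
∂π_G/∂q_G = 229 - q_I - 2q_G = 0 gives the reaction function q_G = (229 - q_I)/2.
Ionix substitutes q_G(q_I) into its own profit: π_I = q_I(246 - q_I - (229 - q_I)/2) - 17q_I = (263/2 - (1/2)q_I)q_I - 17q_I.
Maximising: ∂π_I/∂q_I = 229/2 - q_I = 0, giving q_I = 229/2.
Then q_G = (229 - 229/2)/2 = 229/4.

57.25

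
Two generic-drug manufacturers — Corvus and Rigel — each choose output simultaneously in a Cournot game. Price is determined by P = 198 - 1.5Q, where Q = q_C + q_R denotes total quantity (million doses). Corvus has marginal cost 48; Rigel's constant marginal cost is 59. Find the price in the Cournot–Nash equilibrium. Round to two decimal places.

101.67

Corvus's profit: π_C = (198 - 1.5Q)q_C - (48q_C). Setting ∂π_C/∂q_C = 0: 150 - 3q_C - (3/2)(q_R) = 0.
Rigel's first-order condition: 139 - 3q_R - (3/2)(q_C) = 0.
So q_C = (150 - (3/2)q_R)/3 and q_R = (139 - (3/2)q_C)/3.
Substituting one into the other gives q_C = 322/9 and q_R = 256/9.
Total output Q = 578/9, so price P = 198 - (3/2)·(578/9) = 305/3.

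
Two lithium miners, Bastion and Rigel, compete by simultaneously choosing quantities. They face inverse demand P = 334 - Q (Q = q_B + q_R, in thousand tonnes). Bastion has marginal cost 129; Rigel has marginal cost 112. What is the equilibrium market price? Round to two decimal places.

191.67

Bastion's profit: π_B = (334 - Q)q_B - (129q_B). Setting ∂π_B/∂q_B = 0: 205 - 2q_B - (q_R) = 0.
Rigel's profit: π_R = (334 - Q)q_R - (112q_R). Setting ∂π_R/∂q_R = 0: 222 - 2q_R - (q_B) = 0.
Rearranging gives the reaction functions q_B = (205 - q_R)/2 and q_R = (222 - q_B)/2.
Substituting one into the other gives q_B = 188/3 and q_R = 239/3.
Total output Q = 427/3, so price P = 334 - 427/3 = 575/3.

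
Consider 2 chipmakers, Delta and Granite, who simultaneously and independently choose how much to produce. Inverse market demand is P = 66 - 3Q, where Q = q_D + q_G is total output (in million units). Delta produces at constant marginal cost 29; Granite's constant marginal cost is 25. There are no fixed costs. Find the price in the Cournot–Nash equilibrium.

40

Delta's profit: π_D = (66 - 3Q)q_D - (29q_D). Setting ∂π_D/∂q_D = 0: 37 - 6q_D - 3(q_G) = 0.
Granite's first-order condition: 41 - 6q_G - 3(q_D) = 0.
Rearranging gives the reaction functions q_D = (37 - 3q_G)/6 and q_G = (41 - 3q_D)/6.
Substituting one into the other gives q_D = 11/3 and q_G = 5.
Total output Q = 26/3, so price P = 66 - 3·(26/3) = 40.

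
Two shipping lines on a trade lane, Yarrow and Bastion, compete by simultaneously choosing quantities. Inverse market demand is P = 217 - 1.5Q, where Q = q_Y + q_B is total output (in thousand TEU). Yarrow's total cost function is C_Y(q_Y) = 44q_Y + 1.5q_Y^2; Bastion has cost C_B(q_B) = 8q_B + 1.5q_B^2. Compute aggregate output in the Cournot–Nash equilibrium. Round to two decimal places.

Yarrow's profit: π_Y = (217 - 1.5Q)q_Y - (44q_Y + (3/2)q_Y²). Setting ∂π_Y/∂q_Y = 0: 173 - 6q_Y - (3/2)(q_B) = 0.
Bastion's profit: π_B = (217 - 1.5Q)q_B - (8q_B + (3/2)q_B²). Setting ∂π_B/∂q_B = 0: 209 - 6q_B - (3/2)(q_Y) = 0.
Best responses: q_Y = (173 - (3/2)q_B)/6, q_B = (209 - (3/2)q_Y)/6.
Solving the pair: q_Y = 322/15, q_B = 442/15.
Total output Q = 322/15 + 442/15 = 764/15.

50.93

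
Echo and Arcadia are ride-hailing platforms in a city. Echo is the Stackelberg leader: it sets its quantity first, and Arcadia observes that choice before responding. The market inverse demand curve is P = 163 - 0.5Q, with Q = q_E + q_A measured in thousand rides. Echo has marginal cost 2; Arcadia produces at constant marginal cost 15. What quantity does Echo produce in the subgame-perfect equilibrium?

174

The follower Arcadia best-responds to any q_E: π_A = (163 - 0.5Q)q_A - 15q_A.
Setting the follower's marginal profit to zero, 148 - (1/2)q_E - q_A = 0, i.e. q_A = (148 - (1/2)q_E).
Echo substitutes q_A(q_E) into its own profit: π_E = q_E(163 - (1/2)q_E - (148 - (1/2)q_E)/2) - 2q_E = (89 - (1/4)q_E)q_E - 2q_E.
Leader FOC: 87 - (1/2)q_E = 0, so q_E = 174.
Then q_A = (148 - (1/2)·174) = 61.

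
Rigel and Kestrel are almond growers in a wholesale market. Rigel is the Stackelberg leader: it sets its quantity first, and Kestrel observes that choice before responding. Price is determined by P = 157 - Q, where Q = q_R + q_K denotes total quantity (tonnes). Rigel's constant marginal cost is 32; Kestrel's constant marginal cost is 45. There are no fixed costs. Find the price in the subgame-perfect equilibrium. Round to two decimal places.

66.50

The follower Kestrel best-responds to any q_R: π_K = (157 - Q)q_K - 45q_K.
∂π_K/∂q_K = 112 - q_R - 2q_K = 0 gives the reaction function q_K = (112 - q_R)/2.
Rigel substitutes q_K(q_R) into its own profit: π_R = q_R(157 - q_R - (112 - q_R)/2) - 32q_R = (101 - (1/2)q_R)q_R - 32q_R.
Leader FOC: 69 - q_R = 0, so q_R = 69.
Then q_K = (112 - 69)/2 = 43/2.
Total output Q = 181/2, so price P = 157 - 181/2 = 133/2.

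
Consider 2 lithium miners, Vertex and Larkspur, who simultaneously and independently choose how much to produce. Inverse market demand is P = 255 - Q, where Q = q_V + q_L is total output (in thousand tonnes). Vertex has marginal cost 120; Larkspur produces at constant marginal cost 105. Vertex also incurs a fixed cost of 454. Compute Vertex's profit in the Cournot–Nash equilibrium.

Vertex's profit: π_V = (255 - Q)q_V - (120q_V). Setting ∂π_V/∂q_V = 0: 135 - 2q_V - (q_L) = 0.
Larkspur's profit: π_L = (255 - Q)q_L - (105q_L). Setting ∂π_L/∂q_L = 0: 150 - 2q_L - (q_V) = 0.
Rearranging gives the reaction functions q_V = (135 - q_L)/2 and q_L = (150 - q_V)/2.
Solving the pair: q_V = 40, q_L = 55.
Price P = 255 - 95 = 160.
Vertex's profit: (160 - 120)·40 - 454 = 1146.

1146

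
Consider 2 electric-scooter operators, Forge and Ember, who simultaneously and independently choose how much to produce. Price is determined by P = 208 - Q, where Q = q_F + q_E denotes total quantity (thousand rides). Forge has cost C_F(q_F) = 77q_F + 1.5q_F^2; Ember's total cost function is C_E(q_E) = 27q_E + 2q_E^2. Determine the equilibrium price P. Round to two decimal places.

Forge's profit: π_F = (208 - Q)q_F - (77q_F + (3/2)q_F²). Setting ∂π_F/∂q_F = 0: 131 - 5q_F - (q_E) = 0.
Ember's first-order condition: 181 - 6q_E - (q_F) = 0.
Best responses: q_F = (131 - q_E)/5, q_E = (181 - q_F)/6.
Solving the pair: q_F = 605/29, q_E = 774/29.
Total output Q = 1379/29, so price P = 208 - 1379/29 = 160.4483.

160.45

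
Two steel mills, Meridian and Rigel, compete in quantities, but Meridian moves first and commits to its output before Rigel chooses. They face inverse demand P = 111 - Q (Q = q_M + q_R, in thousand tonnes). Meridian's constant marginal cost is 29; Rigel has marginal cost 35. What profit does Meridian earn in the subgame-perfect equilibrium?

The follower Rigel best-responds to any q_M: π_R = (111 - Q)q_R - 35q_R.
∂π_R/∂q_R = 76 - q_M - 2q_R = 0 gives the reaction function q_R = (76 - q_M)/2.
The leader anticipates this reaction. Substituting into P = 111 - Q gives P = 73 - (1/2)q_M, so π_M = (73 - (1/2)q_M)q_M - 29q_M.
Leader FOC: 44 - q_M = 0, so q_M = 44.
Then q_R = (76 - 44)/2 = 16.
Price P = 111 - 60 = 51.
Meridian's profit: (51 - 29)·44 = 968.

968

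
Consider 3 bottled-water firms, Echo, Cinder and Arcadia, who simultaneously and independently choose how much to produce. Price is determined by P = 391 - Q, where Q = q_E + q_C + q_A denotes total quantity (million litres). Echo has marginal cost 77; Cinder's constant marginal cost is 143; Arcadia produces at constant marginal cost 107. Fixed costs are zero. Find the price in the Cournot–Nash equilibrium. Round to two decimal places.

Echo's profit: π_E = (391 - Q)q_E - (77q_E). Setting ∂π_E/∂q_E = 0: 314 - 2q_E - (q_C + q_A) = 0.
Cinder's first-order condition: 248 - 2q_C - (q_E + q_A) = 0.
Arcadia's first-order condition: 284 - 2q_A - (q_E + q_C) = 0.
Adding the 3 conditions: 846 − 2Q − 2Q = 0, i.e. Q = 423/2.
Back-substituting: q_E = (314 − 423/2) = 205/2, q_C = (248 − 423/2) = 73/2, q_A = (284 − 423/2) = 145/2.
Total output Q = 423/2, so price P = 391 - 423/2 = 359/2.

179.50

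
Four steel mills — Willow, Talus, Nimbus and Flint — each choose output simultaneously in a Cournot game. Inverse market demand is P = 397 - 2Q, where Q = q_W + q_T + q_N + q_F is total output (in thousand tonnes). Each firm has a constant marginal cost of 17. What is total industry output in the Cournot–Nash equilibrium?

A representative firm's profit is π_i = q_i(397 - 2Q) - 17q_i.
Setting ∂π_i/∂q_i = 0 with rivals' quantities fixed: 380 - 4q_i - 2·Σ_{j≠i} q_j = 0.
With identical firms every q_j equals q_i, so Σ_{j≠i} q_j = 3q_i and 380 = 10q_i, giving q_i = 38.
Total output Q = 38 + 38 + 38 + 38 = 152.

152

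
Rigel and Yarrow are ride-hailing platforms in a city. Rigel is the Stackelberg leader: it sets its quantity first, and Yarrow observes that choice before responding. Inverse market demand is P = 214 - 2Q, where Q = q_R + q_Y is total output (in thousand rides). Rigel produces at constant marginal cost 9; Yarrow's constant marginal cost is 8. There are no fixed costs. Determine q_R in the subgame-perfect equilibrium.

51

Solve by backward induction. Given q_R, the follower Yarrow maximises π_Y = (214 - 2q_R - 2q_Y)q_Y - 8q_Y.
Setting the follower's marginal profit to zero, 206 - 2q_R - 4q_Y = 0, i.e. q_Y = (206 - 2q_R)/4.
Rigel substitutes q_Y(q_R) into its own profit: π_R = q_R(214 - 2q_R - (206 - 2q_R)/2) - 9q_R = (111 - q_R)q_R - 9q_R.
Leader FOC: 102 - 2q_R = 0, so q_R = 51.
Then q_Y = (206 - 2·51)/4 = 26.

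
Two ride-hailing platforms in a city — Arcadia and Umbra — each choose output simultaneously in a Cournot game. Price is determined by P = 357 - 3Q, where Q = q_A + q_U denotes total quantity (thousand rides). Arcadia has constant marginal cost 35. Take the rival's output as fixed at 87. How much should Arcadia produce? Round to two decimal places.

With the rival's output fixed at 87, Arcadia's profit is π_A = (357 - 3·87 - 3q_A)q_A - (35q_A) = (96 - 3q_A)q_A - (35q_A).
∂π_A/∂q_A = 61 - 6q_A = 0, so q_A = 61/6.

10.17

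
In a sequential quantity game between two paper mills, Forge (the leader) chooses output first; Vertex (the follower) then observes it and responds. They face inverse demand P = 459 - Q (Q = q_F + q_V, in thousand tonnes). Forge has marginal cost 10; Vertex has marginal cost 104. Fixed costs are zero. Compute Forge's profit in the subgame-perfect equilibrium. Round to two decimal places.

36856.13

The follower Vertex best-responds to any q_F: π_V = (459 - Q)q_V - 104q_V.
Setting the follower's marginal profit to zero, 355 - q_F - 2q_V = 0, i.e. q_V = (355 - q_F)/2.
Forge substitutes q_V(q_F) into its own profit: π_F = q_F(459 - q_F - (355 - q_F)/2) - 10q_F = (563/2 - (1/2)q_F)q_F - 10q_F.
Leader FOC: 543/2 - q_F = 0, so q_F = 543/2.
Then q_V = (355 - 543/2)/2 = 167/4.
Price P = 459 - 1253/4 = 583/4.
Forge's profit: (583/4 - 10)·(543/2) = 36856.1250.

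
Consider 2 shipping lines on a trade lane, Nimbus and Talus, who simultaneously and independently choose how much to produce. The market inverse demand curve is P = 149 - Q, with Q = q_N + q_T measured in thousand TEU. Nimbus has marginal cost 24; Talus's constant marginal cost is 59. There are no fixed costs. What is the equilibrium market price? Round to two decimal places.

77.33

Nimbus's profit: π_N = (149 - Q)q_N - (24q_N). Setting ∂π_N/∂q_N = 0: 125 - 2q_N - (q_T) = 0.
Talus's first-order condition: 90 - 2q_T - (q_N) = 0.
Best responses: q_N = (125 - q_T)/2, q_T = (90 - q_N)/2.
Solving the pair: q_N = 160/3, q_T = 55/3.
Total output Q = 215/3, so price P = 149 - 215/3 = 232/3.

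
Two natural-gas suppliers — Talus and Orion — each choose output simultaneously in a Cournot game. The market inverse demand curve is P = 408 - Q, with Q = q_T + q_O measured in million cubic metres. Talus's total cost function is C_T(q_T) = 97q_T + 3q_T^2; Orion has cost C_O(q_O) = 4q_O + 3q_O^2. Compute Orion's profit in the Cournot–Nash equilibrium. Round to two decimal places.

8598.88

Talus's profit: π_T = (408 - Q)q_T - (97q_T + 3q_T²). Setting ∂π_T/∂q_T = 0: 311 - 8q_T - (q_O) = 0.
Orion's profit: π_O = (408 - Q)q_O - (4q_O + 3q_O²). Setting ∂π_O/∂q_O = 0: 404 - 8q_O - (q_T) = 0.
So q_T = (311 - q_O)/8 and q_O = (404 - q_T)/8.
Solving the pair: q_T = 33.0794, q_O = 46.3651.
Price P = 408 - 715/9 = 328.5556.
Orion's profit: 328.5556·46.3651 - 4·46.3651 - 3·46.3651² = 8598.8823.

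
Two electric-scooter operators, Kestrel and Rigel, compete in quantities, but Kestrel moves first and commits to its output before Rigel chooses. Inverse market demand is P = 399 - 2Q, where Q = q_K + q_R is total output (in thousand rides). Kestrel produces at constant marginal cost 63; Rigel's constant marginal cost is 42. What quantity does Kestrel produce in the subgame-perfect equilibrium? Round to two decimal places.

78.75

Solve by backward induction. Given q_K, the follower Rigel maximises π_R = (399 - 2q_K - 2q_R)q_R - 42q_R.
Follower FOC: 357 - 2q_K - 4q_R = 0, so q_R(q_K) = (357 - 2q_K)/4.
Kestrel substitutes q_R(q_K) into its own profit: π_K = q_K(399 - 2q_K - (357 - 2q_K)/2) - 63q_K = (441/2 - q_K)q_K - 63q_K.
Maximising: ∂π_K/∂q_K = 315/2 - 2q_K = 0, giving q_K = 315/4.
Then q_R = (357 - 2·(315/4))/4 = 399/8.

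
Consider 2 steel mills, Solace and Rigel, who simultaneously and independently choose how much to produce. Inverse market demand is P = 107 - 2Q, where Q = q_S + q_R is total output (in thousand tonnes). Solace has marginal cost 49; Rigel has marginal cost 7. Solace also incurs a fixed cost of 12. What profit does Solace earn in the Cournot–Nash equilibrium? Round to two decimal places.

2.22

Solace's profit: π_S = (107 - 2Q)q_S - (49q_S). Setting ∂π_S/∂q_S = 0: 58 - 4q_S - 2(q_R) = 0.
Rigel's first-order condition: 100 - 4q_R - 2(q_S) = 0.
Best responses: q_S = (58 - 2q_R)/4, q_R = (100 - 2q_S)/4.
Substituting one into the other gives q_S = 8/3 and q_R = 71/3.
Price P = 107 - 2·(79/3) = 163/3.
Solace's profit: (163/3 - 49)·(8/3) - 12 = 20/9.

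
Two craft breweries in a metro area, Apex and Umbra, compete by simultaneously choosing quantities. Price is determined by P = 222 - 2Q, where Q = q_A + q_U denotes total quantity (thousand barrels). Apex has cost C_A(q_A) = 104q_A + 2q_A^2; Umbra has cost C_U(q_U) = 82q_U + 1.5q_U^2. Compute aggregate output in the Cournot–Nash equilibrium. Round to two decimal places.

Apex's profit: π_A = (222 - 2Q)q_A - (104q_A + 2q_A²). Setting ∂π_A/∂q_A = 0: 118 - 8q_A - 2(q_U) = 0.
Umbra's profit: π_U = (222 - 2Q)q_U - (82q_U + (3/2)q_U²). Setting ∂π_U/∂q_U = 0: 140 - 7q_U - 2(q_A) = 0.
Best responses: q_A = (118 - 2q_U)/8, q_U = (140 - 2q_A)/7.
Substituting one into the other gives q_A = 21/2 and q_U = 17.
Total output Q = 21/2 + 17 = 55/2.

27.50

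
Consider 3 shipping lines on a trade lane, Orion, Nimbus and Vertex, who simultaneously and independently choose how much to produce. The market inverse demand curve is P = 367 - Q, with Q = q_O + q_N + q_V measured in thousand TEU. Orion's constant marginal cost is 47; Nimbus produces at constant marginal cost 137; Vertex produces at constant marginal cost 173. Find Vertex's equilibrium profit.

64

Orion's profit: π_O = (367 - Q)q_O - (47q_O). Setting ∂π_O/∂q_O = 0: 320 - 2q_O - (q_N + q_V) = 0.
Nimbus's first-order condition: 230 - 2q_N - (q_O + q_V) = 0.
Vertex's first-order condition: 194 - 2q_V - (q_O + q_N) = 0.
Adding the 3 conditions: 744 − 2Q − 2Q = 0, i.e. Q = 186.
Back-substituting: q_O = (320 − 186) = 134, q_N = (230 − 186) = 44, q_V = (194 − 186) = 8.
Price P = 367 - 186 = 181.
Vertex's profit: (181 - 173)·8 = 64.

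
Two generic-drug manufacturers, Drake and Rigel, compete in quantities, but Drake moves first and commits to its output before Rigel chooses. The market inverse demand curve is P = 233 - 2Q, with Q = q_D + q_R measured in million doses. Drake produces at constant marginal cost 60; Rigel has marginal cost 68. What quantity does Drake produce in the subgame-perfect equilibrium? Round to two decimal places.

The follower Rigel best-responds to any q_D: π_R = (233 - 2Q)q_R - 68q_R.
Follower FOC: 165 - 2q_D - 4q_R = 0, so q_R(q_D) = (165 - 2q_D)/4.
Drake substitutes q_R(q_D) into its own profit: π_D = q_D(233 - 2q_D - (165 - 2q_D)/2) - 60q_D = (301/2 - q_D)q_D - 60q_D.
The leader's first-order condition 181/2 - 2q_D = 0 yields q_D = 181/4.
Then q_R = (165 - 2·(181/4))/4 = 149/8.

45.25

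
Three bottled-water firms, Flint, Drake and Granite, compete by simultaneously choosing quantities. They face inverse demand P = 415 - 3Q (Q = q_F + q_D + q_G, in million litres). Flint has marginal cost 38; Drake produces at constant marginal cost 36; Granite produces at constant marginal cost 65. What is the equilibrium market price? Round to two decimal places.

Flint's profit: π_F = (415 - 3Q)q_F - (38q_F). Setting ∂π_F/∂q_F = 0: 377 - 6q_F - 3(q_D + q_G) = 0.
Drake's profit: π_D = (415 - 3Q)q_D - (36q_D). Setting ∂π_D/∂q_D = 0: 379 - 6q_D - 3(q_F + q_G) = 0.
Granite's first-order condition: 350 - 6q_G - 3(q_F + q_D) = 0.
Adding the 3 first-order conditions: 1106 − 12Q = 0, so Q = 553/6.
Back-substituting: q_F = (377 − 553/2)/3 = 67/2, q_D = (379 − 553/2)/3 = 205/6, q_G = (350 − 553/2)/3 = 49/2.
Total output Q = 553/6, so price P = 415 - 3·(553/6) = 277/2.

138.50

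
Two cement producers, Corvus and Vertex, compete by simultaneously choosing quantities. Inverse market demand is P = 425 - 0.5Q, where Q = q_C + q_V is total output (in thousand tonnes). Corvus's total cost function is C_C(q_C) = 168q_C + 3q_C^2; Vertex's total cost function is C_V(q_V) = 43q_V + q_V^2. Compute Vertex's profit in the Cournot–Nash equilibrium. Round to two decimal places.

Corvus's profit: π_C = (425 - 0.5Q)q_C - (168q_C + 3q_C²). Setting ∂π_C/∂q_C = 0: 257 - 7q_C - (1/2)(q_V) = 0.
Vertex's first-order condition: 382 - 3q_V - (1/2)(q_C) = 0.
So q_C = (257 - (1/2)q_V)/7 and q_V = (382 - (1/2)q_C)/3.
Substituting one into the other gives q_C = 27.9518 and q_V = 122.6747.
Price P = 425 - (1/2)·150.6265 = 349.6867.
Vertex's profit: 349.6867·122.6747 - 43·122.6747 - 122.6747² = 22573.6226.

22573.62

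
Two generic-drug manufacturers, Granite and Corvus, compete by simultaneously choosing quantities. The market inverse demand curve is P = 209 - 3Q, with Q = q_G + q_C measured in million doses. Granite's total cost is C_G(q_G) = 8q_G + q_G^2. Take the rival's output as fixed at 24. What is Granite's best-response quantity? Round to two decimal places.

16.13

With the rival's output fixed at 24, Granite's profit is π_G = (209 - 3·24 - 3q_G)q_G - (8q_G + q_G²) = (137 - 3q_G)q_G - (8q_G + q_G²).
∂π_G/∂q_G = 129 - 8q_G = 0, so q_G = 129/8.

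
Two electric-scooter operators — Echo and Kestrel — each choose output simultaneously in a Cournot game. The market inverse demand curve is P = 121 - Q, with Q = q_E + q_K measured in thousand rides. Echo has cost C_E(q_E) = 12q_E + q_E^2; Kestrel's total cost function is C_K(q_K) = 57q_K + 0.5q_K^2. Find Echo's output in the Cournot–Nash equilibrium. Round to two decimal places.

Echo's profit: π_E = (121 - Q)q_E - (12q_E + q_E²). Setting ∂π_E/∂q_E = 0: 109 - 4q_E - (q_K) = 0.
Kestrel's profit: π_K = (121 - Q)q_K - (57q_K + (1/2)q_K²). Setting ∂π_K/∂q_K = 0: 64 - 3q_K - (q_E) = 0.
Best responses: q_E = (109 - q_K)/4, q_K = (64 - q_E)/3.
Solving the pair: q_E = 263/11, q_K = 147/11.

23.91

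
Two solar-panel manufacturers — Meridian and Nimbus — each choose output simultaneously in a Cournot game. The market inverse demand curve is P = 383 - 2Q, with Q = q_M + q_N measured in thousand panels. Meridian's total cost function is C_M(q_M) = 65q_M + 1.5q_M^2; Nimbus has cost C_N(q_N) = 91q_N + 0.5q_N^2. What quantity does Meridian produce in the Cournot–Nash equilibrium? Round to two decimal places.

32.45

Meridian's profit: π_M = (383 - 2Q)q_M - (65q_M + (3/2)q_M²). Setting ∂π_M/∂q_M = 0: 318 - 7q_M - 2(q_N) = 0.
Nimbus's profit: π_N = (383 - 2Q)q_N - (91q_N + (1/2)q_N²). Setting ∂π_N/∂q_N = 0: 292 - 5q_N - 2(q_M) = 0.
Best responses: q_M = (318 - 2q_N)/7, q_N = (292 - 2q_M)/5.
Solving the pair: q_M = 1006/31, q_N = 1408/31.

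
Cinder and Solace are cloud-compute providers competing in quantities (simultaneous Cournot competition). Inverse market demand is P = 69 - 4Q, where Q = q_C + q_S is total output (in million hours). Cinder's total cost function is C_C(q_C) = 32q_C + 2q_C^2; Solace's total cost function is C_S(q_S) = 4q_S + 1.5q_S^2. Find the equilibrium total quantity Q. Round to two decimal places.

Cinder's profit: π_C = (69 - 4Q)q_C - (32q_C + 2q_C²). Setting ∂π_C/∂q_C = 0: 37 - 12q_C - 4(q_S) = 0.
Solace's first-order condition: 65 - 11q_S - 4(q_C) = 0.
Rearranging gives the reaction functions q_C = (37 - 4q_S)/12 and q_S = (65 - 4q_C)/11.
Substituting one into the other gives q_C = 147/116 and q_S = 158/29.
Total output Q = 147/116 + 158/29 = 779/116.

6.72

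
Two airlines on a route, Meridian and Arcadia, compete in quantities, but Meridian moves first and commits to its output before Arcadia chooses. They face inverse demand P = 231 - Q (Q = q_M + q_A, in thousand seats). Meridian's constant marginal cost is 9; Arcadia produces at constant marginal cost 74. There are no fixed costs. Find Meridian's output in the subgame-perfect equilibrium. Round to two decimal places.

143.50

Solve by backward induction. Given q_M, the follower Arcadia maximises π_A = (231 - q_M - q_A)q_A - 74q_A.
∂π_A/∂q_A = 157 - q_M - 2q_A = 0 gives the reaction function q_A = (157 - q_M)/2.
Meridian substitutes q_A(q_M) into its own profit: π_M = q_M(231 - q_M - (157 - q_M)/2) - 9q_M = (305/2 - (1/2)q_M)q_M - 9q_M.
Leader FOC: 287/2 - q_M = 0, so q_M = 287/2.
Then q_A = (157 - 287/2)/2 = 27/4.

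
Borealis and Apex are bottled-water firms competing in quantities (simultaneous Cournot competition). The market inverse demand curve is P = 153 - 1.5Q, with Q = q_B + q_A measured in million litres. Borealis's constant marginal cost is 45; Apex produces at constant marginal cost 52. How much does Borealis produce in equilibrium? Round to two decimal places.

Borealis's profit: π_B = (153 - 1.5Q)q_B - (45q_B). Setting ∂π_B/∂q_B = 0: 108 - 3q_B - (3/2)(q_A) = 0.
Apex's profit: π_A = (153 - 1.5Q)q_A - (52q_A). Setting ∂π_A/∂q_A = 0: 101 - 3q_A - (3/2)(q_B) = 0.
Best responses: q_B = (108 - (3/2)q_A)/3, q_A = (101 - (3/2)q_B)/3.
Solving the pair: q_B = 230/9, q_A = 188/9.

25.56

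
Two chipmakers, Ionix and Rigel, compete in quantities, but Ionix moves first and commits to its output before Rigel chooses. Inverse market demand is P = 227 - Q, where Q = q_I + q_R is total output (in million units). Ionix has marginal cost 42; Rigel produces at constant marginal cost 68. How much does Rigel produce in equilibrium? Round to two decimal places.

26.75

The follower Rigel best-responds to any q_I: π_R = (227 - Q)q_R - 68q_R.
Follower FOC: 159 - q_I - 2q_R = 0, so q_R(q_I) = (159 - q_I)/2.
The leader anticipates this reaction. Substituting into P = 227 - Q gives P = 295/2 - (1/2)q_I, so π_I = (295/2 - (1/2)q_I)q_I - 42q_I.
The leader's first-order condition 211/2 - q_I = 0 yields q_I = 211/2.
Then q_R = (159 - 211/2)/2 = 107/4.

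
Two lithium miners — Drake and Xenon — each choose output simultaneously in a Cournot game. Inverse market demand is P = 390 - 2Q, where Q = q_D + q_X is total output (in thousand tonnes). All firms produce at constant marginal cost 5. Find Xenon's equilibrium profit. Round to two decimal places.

8234.72

A representative firm's profit is π_i = q_i(390 - 2Q) - 5q_i.
First-order condition (treating rivals' output as given): 385 - 4q_i - 2q_j = 0.
By symmetry each firm produces the same amount; substituting q_j = q_i yields q_i = 385/6.
Price P = 390 - 2·(385/3) = 400/3.
Xenon's profit: (400/3 - 5)·(385/6) = 8234.7222.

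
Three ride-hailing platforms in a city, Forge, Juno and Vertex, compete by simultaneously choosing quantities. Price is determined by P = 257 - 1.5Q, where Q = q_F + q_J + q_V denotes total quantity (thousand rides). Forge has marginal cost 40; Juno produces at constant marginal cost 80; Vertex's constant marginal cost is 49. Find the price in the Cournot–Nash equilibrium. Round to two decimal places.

106.50

Forge's profit: π_F = (257 - 1.5Q)q_F - (40q_F). Setting ∂π_F/∂q_F = 0: 217 - 3q_F - (3/2)(q_J + q_V) = 0.
Juno's profit: π_J = (257 - 1.5Q)q_J - (80q_J). Setting ∂π_J/∂q_J = 0: 177 - 3q_J - (3/2)(q_F + q_V) = 0.
Vertex's profit: π_V = (257 - 1.5Q)q_V - (49q_V). Setting ∂π_V/∂q_V = 0: 208 - 3q_V - (3/2)(q_F + q_J) = 0.
Adding the 3 first-order conditions: 602 − 6Q = 0, so Q = 301/3.
Back-substituting: q_F = (217 − 301/2)/(3/2) = 133/3, q_J = (177 − 301/2)/(3/2) = 53/3, q_V = (208 − 301/2)/(3/2) = 115/3.
Total output Q = 301/3, so price P = 257 - (3/2)·(301/3) = 213/2.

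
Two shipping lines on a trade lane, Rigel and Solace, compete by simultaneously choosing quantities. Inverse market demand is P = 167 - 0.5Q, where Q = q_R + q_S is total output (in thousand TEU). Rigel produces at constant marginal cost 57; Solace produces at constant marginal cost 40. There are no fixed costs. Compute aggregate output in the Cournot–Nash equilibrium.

Rigel's profit: π_R = (167 - 0.5Q)q_R - (57q_R). Setting ∂π_R/∂q_R = 0: 110 - q_R - (1/2)(q_S) = 0.
Solace's profit: π_S = (167 - 0.5Q)q_S - (40q_S). Setting ∂π_S/∂q_S = 0: 127 - q_S - (1/2)(q_R) = 0.
Best responses: q_R = (110 - (1/2)q_S), q_S = (127 - (1/2)q_R).
Substituting one into the other gives q_R = 62 and q_S = 96.
Total output Q = 62 + 96 = 158.

158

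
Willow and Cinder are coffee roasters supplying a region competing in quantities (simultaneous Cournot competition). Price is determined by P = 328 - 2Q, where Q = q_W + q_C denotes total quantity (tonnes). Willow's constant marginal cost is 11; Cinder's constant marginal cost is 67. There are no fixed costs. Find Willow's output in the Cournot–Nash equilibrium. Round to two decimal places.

Willow's profit: π_W = (328 - 2Q)q_W - (11q_W). Setting ∂π_W/∂q_W = 0: 317 - 4q_W - 2(q_C) = 0.
Cinder's profit: π_C = (328 - 2Q)q_C - (67q_C). Setting ∂π_C/∂q_C = 0: 261 - 4q_C - 2(q_W) = 0.
Rearranging gives the reaction functions q_W = (317 - 2q_C)/4 and q_C = (261 - 2q_W)/4.
Solving the pair: q_W = 373/6, q_C = 205/6.

62.17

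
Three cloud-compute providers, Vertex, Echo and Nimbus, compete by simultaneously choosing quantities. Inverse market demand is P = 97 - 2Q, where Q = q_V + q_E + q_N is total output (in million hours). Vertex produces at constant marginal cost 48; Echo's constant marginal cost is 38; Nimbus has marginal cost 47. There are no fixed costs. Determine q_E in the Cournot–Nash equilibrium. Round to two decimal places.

9.75

Vertex's profit: π_V = (97 - 2Q)q_V - (48q_V). Setting ∂π_V/∂q_V = 0: 49 - 4q_V - 2(q_E + q_N) = 0.
Echo's first-order condition: 59 - 4q_E - 2(q_V + q_N) = 0.
Nimbus's profit: π_N = (97 - 2Q)q_N - (47q_N). Setting ∂π_N/∂q_N = 0: 50 - 4q_N - 2(q_V + q_E) = 0.
Adding the 3 conditions: 158 − 4Q − 4Q = 0, i.e. Q = 79/4.
Back-substituting: q_V = (49 − 79/2)/2 = 19/4, q_E = (59 − 79/2)/2 = 39/4, q_N = (50 − 79/2)/2 = 21/4.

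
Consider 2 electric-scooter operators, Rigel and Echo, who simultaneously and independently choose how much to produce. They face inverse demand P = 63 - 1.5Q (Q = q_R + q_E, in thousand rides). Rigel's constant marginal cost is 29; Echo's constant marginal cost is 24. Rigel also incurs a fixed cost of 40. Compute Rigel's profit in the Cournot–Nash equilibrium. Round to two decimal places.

Rigel's profit: π_R = (63 - 1.5Q)q_R - (29q_R). Setting ∂π_R/∂q_R = 0: 34 - 3q_R - (3/2)(q_E) = 0.
Echo's first-order condition: 39 - 3q_E - (3/2)(q_R) = 0.
Best responses: q_R = (34 - (3/2)q_E)/3, q_E = (39 - (3/2)q_R)/3.
Solving the pair: q_R = 58/9, q_E = 88/9.
Price P = 63 - (3/2)·(146/9) = 116/3.
Rigel's profit: (116/3 - 29)·(58/9) - 40 = 602/27.

22.30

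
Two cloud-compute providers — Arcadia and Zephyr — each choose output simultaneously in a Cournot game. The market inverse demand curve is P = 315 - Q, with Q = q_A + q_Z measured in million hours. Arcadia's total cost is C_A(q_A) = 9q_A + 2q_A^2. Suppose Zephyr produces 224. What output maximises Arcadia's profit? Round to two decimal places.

13.67

With the rival's output fixed at 224, Arcadia's profit is π_A = (315 - 224 - q_A)q_A - (9q_A + 2q_A²) = (91 - q_A)q_A - (9q_A + 2q_A²).
∂π_A/∂q_A = 82 - 6q_A = 0, so q_A = 41/3.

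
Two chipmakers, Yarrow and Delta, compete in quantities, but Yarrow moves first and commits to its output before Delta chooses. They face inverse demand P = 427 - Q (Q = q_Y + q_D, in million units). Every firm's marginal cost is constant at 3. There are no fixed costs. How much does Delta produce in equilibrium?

106

The follower Delta best-responds to any q_Y: π_D = (427 - Q)q_D - 3q_D.
Follower FOC: 424 - q_Y - 2q_D = 0, so q_D(q_Y) = (424 - q_Y)/2.
Yarrow substitutes q_D(q_Y) into its own profit: π_Y = q_Y(427 - q_Y - (424 - q_Y)/2) - 3q_Y = (215 - (1/2)q_Y)q_Y - 3q_Y.
Maximising: ∂π_Y/∂q_Y = 212 - q_Y = 0, giving q_Y = 212.
Then q_D = (424 - 212)/2 = 106.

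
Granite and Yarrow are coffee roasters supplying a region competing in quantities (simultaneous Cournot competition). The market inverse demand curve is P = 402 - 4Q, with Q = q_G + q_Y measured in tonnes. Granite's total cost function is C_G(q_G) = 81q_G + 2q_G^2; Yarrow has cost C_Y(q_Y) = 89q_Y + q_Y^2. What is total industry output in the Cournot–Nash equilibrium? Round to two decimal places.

Granite's profit: π_G = (402 - 4Q)q_G - (81q_G + 2q_G²). Setting ∂π_G/∂q_G = 0: 321 - 12q_G - 4(q_Y) = 0.
Yarrow's first-order condition: 313 - 10q_Y - 4(q_G) = 0.
So q_G = (321 - 4q_Y)/12 and q_Y = (313 - 4q_G)/10.
Substituting one into the other gives q_G = 979/52 and q_Y = 309/13.
Total output Q = 979/52 + 309/13 = 42.5962.

42.60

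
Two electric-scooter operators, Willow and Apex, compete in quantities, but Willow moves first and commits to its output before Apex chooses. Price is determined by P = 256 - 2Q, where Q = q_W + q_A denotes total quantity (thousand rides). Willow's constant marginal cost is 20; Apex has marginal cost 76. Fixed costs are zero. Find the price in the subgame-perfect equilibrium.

93

Solve by backward induction. Given q_W, the follower Apex maximises π_A = (256 - 2q_W - 2q_A)q_A - 76q_A.
Setting the follower's marginal profit to zero, 180 - 2q_W - 4q_A = 0, i.e. q_A = (180 - 2q_W)/4.
The leader anticipates this reaction. Substituting into P = 256 - 2Q gives P = 166 - q_W, so π_W = (166 - q_W)q_W - 20q_W.
Maximising: ∂π_W/∂q_W = 146 - 2q_W = 0, giving q_W = 73.
Then q_A = (180 - 2·73)/4 = 17/2.
Total output Q = 163/2, so price P = 256 - 2·(163/2) = 93.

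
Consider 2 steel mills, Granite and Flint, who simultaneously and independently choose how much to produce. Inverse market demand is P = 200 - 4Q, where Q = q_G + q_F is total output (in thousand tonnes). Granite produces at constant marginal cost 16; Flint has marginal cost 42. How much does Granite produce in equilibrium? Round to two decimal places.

Granite's profit: π_G = (200 - 4Q)q_G - (16q_G). Setting ∂π_G/∂q_G = 0: 184 - 8q_G - 4(q_F) = 0.
Flint's profit: π_F = (200 - 4Q)q_F - (42q_F). Setting ∂π_F/∂q_F = 0: 158 - 8q_F - 4(q_G) = 0.
So q_G = (184 - 4q_F)/8 and q_F = (158 - 4q_G)/8.
Solving the pair: q_G = 35/2, q_F = 11.

17.50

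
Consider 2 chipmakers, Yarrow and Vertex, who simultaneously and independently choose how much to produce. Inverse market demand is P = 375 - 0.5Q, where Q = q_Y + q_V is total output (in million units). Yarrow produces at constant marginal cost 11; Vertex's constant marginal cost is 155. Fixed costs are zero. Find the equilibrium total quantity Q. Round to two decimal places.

389.33

Yarrow's profit: π_Y = (375 - 0.5Q)q_Y - (11q_Y). Setting ∂π_Y/∂q_Y = 0: 364 - q_Y - (1/2)(q_V) = 0.
Vertex's first-order condition: 220 - q_V - (1/2)(q_Y) = 0.
So q_Y = (364 - (1/2)q_V) and q_V = (220 - (1/2)q_Y).
Substituting one into the other gives q_Y = 1016/3 and q_V = 152/3.
Total output Q = 1016/3 + 152/3 = 1168/3.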